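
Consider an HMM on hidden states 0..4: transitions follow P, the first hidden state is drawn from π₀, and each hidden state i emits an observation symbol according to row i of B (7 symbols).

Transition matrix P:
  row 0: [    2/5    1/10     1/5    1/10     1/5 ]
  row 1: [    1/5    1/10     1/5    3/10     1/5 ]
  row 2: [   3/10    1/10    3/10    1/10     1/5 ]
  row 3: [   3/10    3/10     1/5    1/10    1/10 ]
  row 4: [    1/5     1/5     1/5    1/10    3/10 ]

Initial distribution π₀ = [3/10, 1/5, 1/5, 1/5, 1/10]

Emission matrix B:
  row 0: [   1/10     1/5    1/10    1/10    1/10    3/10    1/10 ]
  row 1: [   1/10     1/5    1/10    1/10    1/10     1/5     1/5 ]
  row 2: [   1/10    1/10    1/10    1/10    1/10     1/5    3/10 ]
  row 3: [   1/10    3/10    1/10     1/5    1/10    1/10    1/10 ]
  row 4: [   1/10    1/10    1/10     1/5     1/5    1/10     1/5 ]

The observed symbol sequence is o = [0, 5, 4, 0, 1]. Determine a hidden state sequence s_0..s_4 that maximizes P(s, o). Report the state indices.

path = [0, 0, 0, 0, 0]

t=0: δ = [3.000e-02, 2.000e-02, 2.000e-02, 2.000e-02, 1.000e-02]  (obs o_0=0)
t=1: δ = [3.600e-03, 1.200e-03, 1.200e-03, 6.000e-04, 6.000e-04]  ψ = [0, 3, 0, 1, 0]  (obs o_1=5)
t=2: δ = [1.440e-04, 3.600e-05, 7.200e-05, 3.600e-05, 1.440e-04]  ψ = [0, 0, 0, 0, 0]  (obs o_2=4)
t=3: δ = [5.760e-06, 2.880e-06, 2.880e-06, 1.440e-06, 4.320e-06]  ψ = [0, 4, 0, 0, 4]  (obs o_3=0)
t=4: δ = [4.608e-07, 1.728e-07, 1.152e-07, 2.592e-07, 1.296e-07]  ψ = [0, 4, 0, 1, 4]  (obs o_4=1)
backtrack: best end state = 0; path = [0, 0, 0, 0, 0]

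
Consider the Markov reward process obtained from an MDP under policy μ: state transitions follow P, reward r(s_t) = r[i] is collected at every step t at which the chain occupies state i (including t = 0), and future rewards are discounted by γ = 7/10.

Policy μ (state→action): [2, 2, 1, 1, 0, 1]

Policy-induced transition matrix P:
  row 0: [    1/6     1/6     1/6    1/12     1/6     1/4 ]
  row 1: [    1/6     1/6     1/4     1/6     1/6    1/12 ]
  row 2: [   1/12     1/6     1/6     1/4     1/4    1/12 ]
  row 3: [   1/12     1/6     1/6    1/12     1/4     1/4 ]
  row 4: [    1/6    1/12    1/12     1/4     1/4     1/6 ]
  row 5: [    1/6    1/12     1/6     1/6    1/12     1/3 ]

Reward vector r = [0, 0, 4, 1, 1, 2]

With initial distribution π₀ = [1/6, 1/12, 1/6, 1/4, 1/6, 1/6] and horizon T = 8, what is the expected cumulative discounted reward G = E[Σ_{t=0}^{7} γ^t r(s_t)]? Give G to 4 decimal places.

t=0: π = [0.1667, 0.0833, 0.1667, 0.2500, 0.1667, 0.1667], E[r] = 1.4167, γ^t·E[r] = 1.416667, running G = 1.416667
t=1: π = [0.1319, 0.1389, 0.1597, 0.1597, 0.2014, 0.2083], E[r] = 1.4167, γ^t·E[r] = 0.991667, running G = 2.408333
t=2: π = [0.1400, 0.1325, 0.1615, 0.1725, 0.1927, 0.2008], E[r] = 1.4126, γ^t·E[r] = 0.692182, running G = 3.100515
t=3: π = [0.1388, 0.1339, 0.1617, 0.1701, 0.1938, 0.2017], E[r] = 1.4139, γ^t·E[r] = 0.484974, running G = 3.585489
t=4: π = [0.1390, 0.1337, 0.1617, 0.1705, 0.1937, 0.2014], E[r] = 1.4137, γ^t·E[r] = 0.339427, running G = 3.924916
t=5: π = [0.1390, 0.1337, 0.1617, 0.1705, 0.1937, 0.2014], E[r] = 1.4137, γ^t·E[r] = 0.237601, running G = 4.162516
t=6: π = [0.1390, 0.1337, 0.1617, 0.1705, 0.1937, 0.2014], E[r] = 1.4137, γ^t·E[r] = 0.166319, running G = 4.328835
t=7: π = [0.1390, 0.1337, 0.1617, 0.1705, 0.1937, 0.2014], E[r] = 1.4137, γ^t·E[r] = 0.116423, running G = 4.445258

G = 4.4453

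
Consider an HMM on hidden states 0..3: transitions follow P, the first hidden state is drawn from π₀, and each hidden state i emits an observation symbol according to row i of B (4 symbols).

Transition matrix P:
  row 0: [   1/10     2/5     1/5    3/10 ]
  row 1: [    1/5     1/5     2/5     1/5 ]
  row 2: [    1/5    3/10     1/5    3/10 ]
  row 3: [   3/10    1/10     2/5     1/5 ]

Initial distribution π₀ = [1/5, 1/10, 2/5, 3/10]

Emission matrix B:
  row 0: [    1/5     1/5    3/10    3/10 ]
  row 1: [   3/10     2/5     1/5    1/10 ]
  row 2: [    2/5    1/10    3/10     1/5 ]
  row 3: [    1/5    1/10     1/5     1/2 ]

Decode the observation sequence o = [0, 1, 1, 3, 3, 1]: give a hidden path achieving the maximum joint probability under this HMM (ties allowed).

path = [2, 1, 1, 3, 0, 1]

t=0: δ = [4.000e-02, 3.000e-02, 1.600e-01, 6.000e-02]  (obs o_0=0)
t=1: δ = [6.400e-03, 1.920e-02, 3.200e-03, 4.800e-03]  ψ = [2, 2, 2, 2]  (obs o_1=1)
t=2: δ = [7.680e-04, 1.536e-03, 7.680e-04, 3.840e-04]  ψ = [1, 1, 1, 1]  (obs o_2=1)
t=3: δ = [9.216e-05, 3.072e-05, 1.229e-04, 1.536e-04]  ψ = [1, 0, 1, 1]  (obs o_3=3)
t=4: δ = [1.382e-05, 3.686e-06, 1.229e-05, 1.843e-05]  ψ = [3, 0, 3, 2]  (obs o_4=3)
t=5: δ = [1.106e-06, 2.212e-06, 7.373e-07, 4.147e-07]  ψ = [3, 0, 3, 0]  (obs o_5=1)
backtrack: best end state = 1; path = [2, 1, 1, 3, 0, 1]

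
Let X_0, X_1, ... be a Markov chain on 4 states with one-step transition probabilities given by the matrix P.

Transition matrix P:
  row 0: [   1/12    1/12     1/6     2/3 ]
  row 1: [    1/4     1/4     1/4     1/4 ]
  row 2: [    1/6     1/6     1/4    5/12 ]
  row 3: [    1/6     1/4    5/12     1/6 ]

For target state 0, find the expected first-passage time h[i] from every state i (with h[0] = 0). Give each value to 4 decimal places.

h = [0.0000, 4.9431, 5.4309, 5.3984]

First-step conditioning: h[0] = 0; for i ≠ 0, h[i] = 1 + Σ_k P[i][k]·h[k].
  h[1] = 1 + 1/4·h[1] + 1/4·h[2] + 1/4·h[3]
  h[2] = 1 + 1/6·h[1] + 1/4·h[2] + 5/12·h[3]
  h[3] = 1 + 1/4·h[1] + 5/12·h[2] + 1/6·h[3]
Solving the 3×3 linear system over states ≠ 0 gives exactly h = [0, 608/123, 668/123, 664/123] (h[0] = 0 is the target).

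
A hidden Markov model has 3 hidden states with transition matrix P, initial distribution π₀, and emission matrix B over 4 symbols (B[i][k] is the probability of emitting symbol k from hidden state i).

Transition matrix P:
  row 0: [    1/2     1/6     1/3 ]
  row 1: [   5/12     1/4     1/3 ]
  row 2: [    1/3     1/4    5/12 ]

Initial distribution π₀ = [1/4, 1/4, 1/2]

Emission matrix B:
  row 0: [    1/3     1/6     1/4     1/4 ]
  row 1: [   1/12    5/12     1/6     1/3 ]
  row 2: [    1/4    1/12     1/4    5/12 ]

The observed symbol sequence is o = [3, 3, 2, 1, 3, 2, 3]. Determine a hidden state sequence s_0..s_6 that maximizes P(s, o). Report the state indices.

path = [2, 2, 2, 1, 2, 2, 2]

t=0: δ = [6.250e-02, 8.333e-02, 2.083e-01]  (obs o_0=3)
t=1: δ = [1.736e-02, 1.736e-02, 3.617e-02]  ψ = [2, 2, 2]  (obs o_1=3)
t=2: δ = [3.014e-03, 1.507e-03, 3.768e-03]  ψ = [2, 2, 2]  (obs o_2=2)
t=3: δ = [2.512e-04, 3.925e-04, 1.308e-04]  ψ = [0, 2, 2]  (obs o_3=1)
t=4: δ = [4.088e-05, 3.270e-05, 5.451e-05]  ψ = [1, 1, 1]  (obs o_4=3)
t=5: δ = [5.110e-06, 2.271e-06, 5.678e-06]  ψ = [0, 2, 2]  (obs o_5=2)
t=6: δ = [6.388e-07, 4.732e-07, 9.858e-07]  ψ = [0, 2, 2]  (obs o_6=3)
backtrack: best end state = 2; path = [2, 2, 2, 1, 2, 2, 2]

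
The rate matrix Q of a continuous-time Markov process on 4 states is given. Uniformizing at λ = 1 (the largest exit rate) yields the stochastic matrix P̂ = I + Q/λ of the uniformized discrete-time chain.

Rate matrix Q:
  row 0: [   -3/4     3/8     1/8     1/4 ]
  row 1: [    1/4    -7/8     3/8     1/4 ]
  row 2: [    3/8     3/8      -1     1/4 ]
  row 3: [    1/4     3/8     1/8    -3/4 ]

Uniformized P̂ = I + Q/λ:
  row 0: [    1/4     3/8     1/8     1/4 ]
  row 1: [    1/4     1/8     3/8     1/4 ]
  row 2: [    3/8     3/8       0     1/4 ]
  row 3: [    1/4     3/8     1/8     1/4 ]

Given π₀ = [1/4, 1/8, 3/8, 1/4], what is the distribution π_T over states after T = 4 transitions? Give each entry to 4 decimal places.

π = [0.2716, 0.2993, 0.1791, 0.2500]

t=0: π = [0.2500, 0.1250, 0.3750, 0.2500]
t=1: π = [0.2969, 0.3438, 0.1094, 0.2500]
t=2: π = [0.2637, 0.2891, 0.1973, 0.2500]
t=3: π = [0.2747, 0.3027, 0.1726, 0.2500]
t=4: π = [0.2716, 0.2993, 0.1791, 0.2500]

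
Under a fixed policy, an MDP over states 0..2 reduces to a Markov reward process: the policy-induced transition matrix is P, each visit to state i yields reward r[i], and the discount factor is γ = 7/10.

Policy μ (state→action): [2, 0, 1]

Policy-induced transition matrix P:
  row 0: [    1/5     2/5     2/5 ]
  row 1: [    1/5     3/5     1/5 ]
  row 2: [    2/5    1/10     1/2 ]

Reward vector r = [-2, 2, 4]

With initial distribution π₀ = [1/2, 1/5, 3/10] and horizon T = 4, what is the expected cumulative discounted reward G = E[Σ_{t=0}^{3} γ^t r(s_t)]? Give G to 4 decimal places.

G = 3.1764

t=0: π = [0.5000, 0.2000, 0.3000], E[r] = 0.6000, γ^t·E[r] = 0.600000, running G = 0.600000
t=1: π = [0.2600, 0.3500, 0.3900], E[r] = 1.7400, γ^t·E[r] = 1.218000, running G = 1.818000
t=2: π = [0.2780, 0.3530, 0.3690], E[r] = 1.6260, γ^t·E[r] = 0.796740, running G = 2.614740
t=3: π = [0.2738, 0.3599, 0.3663], E[r] = 1.6374, γ^t·E[r] = 0.561628, running G = 3.176368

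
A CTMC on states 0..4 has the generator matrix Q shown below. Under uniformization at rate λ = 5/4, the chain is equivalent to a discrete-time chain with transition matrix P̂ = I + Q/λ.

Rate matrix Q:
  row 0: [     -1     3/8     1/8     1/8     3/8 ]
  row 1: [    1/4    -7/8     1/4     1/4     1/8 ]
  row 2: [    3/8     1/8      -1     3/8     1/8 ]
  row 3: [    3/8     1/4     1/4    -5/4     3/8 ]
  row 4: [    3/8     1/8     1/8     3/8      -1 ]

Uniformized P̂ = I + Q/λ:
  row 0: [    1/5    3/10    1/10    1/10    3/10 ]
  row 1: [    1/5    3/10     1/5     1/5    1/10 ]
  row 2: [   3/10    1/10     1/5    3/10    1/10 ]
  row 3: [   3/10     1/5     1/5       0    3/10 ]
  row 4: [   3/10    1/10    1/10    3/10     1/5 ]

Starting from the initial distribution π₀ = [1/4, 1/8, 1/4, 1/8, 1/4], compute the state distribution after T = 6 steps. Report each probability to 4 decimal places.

t=0: π = [0.2500, 0.1250, 0.2500, 0.1250, 0.2500]
t=1: π = [0.2625, 0.1875, 0.1500, 0.2000, 0.2000]
t=2: π = [0.2550, 0.2100, 0.1538, 0.1688, 0.2125]
t=3: π = [0.2535, 0.2099, 0.1533, 0.1774, 0.2060]
t=4: π = [0.2537, 0.2104, 0.1541, 0.1751, 0.2068]
t=5: π = [0.2536, 0.2103, 0.1540, 0.1757, 0.2064]
t=6: π = [0.2536, 0.2104, 0.1540, 0.1755, 0.2065]

π = [0.2536, 0.2104, 0.1540, 0.1755, 0.2065]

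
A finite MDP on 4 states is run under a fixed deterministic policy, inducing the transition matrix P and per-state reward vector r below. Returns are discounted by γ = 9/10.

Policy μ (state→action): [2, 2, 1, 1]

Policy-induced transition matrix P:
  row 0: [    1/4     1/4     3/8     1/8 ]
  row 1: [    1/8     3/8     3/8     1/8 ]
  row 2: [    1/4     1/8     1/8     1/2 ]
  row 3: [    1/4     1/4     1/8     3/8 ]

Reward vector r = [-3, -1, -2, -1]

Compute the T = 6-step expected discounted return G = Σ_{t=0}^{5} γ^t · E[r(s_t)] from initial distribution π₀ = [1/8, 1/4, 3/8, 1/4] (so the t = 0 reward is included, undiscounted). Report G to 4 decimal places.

G = -7.7948

t=0: π = [0.1250, 0.2500, 0.3750, 0.2500], E[r] = -1.6250, γ^t·E[r] = -1.625000, running G = -1.625000
t=1: π = [0.2188, 0.2344, 0.2188, 0.3281], E[r] = -1.6563, γ^t·E[r] = -1.490625, running G = -3.115625
t=2: π = [0.2207, 0.2520, 0.2383, 0.2891], E[r] = -1.6797, γ^t·E[r] = -1.360547, running G = -4.476172
t=3: π = [0.2185, 0.2517, 0.2432, 0.2866], E[r] = -1.6802, γ^t·E[r] = -1.224848, running G = -5.701020
t=4: π = [0.2185, 0.2511, 0.2426, 0.2878], E[r] = -1.6796, γ^t·E[r] = -1.102003, running G = -6.803023
t=5: π = [0.2186, 0.2511, 0.2424, 0.2879], E[r] = -1.6796, γ^t·E[r] = -0.991807, running G = -7.794830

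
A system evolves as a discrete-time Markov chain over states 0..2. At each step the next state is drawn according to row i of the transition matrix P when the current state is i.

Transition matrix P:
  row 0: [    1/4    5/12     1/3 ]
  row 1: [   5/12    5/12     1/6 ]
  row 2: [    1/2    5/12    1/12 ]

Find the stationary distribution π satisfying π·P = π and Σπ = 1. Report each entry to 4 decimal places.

Balance equations π_j = Σ_i π_i·P[i][j]:
  π_0 = 1/4·π_0 + 5/12·π_1 + 1/2·π_2
  π_1 = 5/12·π_0 + 5/12·π_1 + 5/12·π_2
  normalize: π_0 + π_1 + π_2 = 1
Solving the linear system gives exactly π = [67/180, 5/12, 19/90].

π = [0.3722, 0.4167, 0.2111]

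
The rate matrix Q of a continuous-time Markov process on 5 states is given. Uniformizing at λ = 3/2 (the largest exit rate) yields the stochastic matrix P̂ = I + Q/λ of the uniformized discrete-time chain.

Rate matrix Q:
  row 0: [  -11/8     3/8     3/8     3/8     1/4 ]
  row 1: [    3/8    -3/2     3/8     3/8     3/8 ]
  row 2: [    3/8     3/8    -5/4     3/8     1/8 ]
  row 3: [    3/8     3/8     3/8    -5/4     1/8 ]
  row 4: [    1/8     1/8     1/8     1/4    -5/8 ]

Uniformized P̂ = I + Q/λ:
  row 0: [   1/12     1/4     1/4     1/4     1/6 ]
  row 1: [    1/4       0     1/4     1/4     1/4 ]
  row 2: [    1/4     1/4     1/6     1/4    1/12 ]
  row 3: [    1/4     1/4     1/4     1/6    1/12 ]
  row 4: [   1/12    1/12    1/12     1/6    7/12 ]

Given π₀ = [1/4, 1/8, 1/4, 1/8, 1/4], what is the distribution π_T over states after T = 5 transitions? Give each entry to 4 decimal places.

t=0: π = [0.2500, 0.1250, 0.2500, 0.1250, 0.2500]
t=1: π = [0.1667, 0.1771, 0.1875, 0.2188, 0.2500]
t=2: π = [0.1806, 0.1641, 0.1927, 0.2109, 0.2517]
t=3: π = [0.1780, 0.1670, 0.1920, 0.2114, 0.2516]
t=4: π = [0.1784, 0.1663, 0.1921, 0.2114, 0.2518]
t=5: π = [0.1783, 0.1665, 0.1920, 0.2114, 0.2518]

π = [0.1783, 0.1665, 0.1920, 0.2114, 0.2518]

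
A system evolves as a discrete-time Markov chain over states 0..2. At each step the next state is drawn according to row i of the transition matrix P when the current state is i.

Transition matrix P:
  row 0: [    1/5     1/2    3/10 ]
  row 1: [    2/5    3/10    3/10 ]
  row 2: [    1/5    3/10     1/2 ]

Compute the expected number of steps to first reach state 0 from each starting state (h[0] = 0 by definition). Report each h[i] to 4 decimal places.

h = [0.0000, 3.0769, 3.8462]

First-step conditioning: h[0] = 0; for i ≠ 0, h[i] = 1 + Σ_k P[i][k]·h[k].
  h[1] = 1 + 3/10·h[1] + 3/10·h[2]
  h[2] = 1 + 3/10·h[1] + 1/2·h[2]
Solving the 2×2 linear system over states ≠ 0 gives exactly h = [0, 40/13, 50/13] (h[0] = 0 is the target).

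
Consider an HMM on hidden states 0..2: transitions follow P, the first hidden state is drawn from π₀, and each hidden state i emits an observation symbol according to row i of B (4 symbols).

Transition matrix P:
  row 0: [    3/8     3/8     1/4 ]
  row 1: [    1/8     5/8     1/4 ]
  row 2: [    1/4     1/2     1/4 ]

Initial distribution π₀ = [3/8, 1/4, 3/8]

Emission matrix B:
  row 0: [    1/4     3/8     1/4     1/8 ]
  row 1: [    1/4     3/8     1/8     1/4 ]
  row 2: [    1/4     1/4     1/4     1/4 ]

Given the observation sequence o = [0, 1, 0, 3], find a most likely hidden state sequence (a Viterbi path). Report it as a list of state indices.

path = [2, 1, 1, 1]

t=0: δ = [9.375e-02, 6.250e-02, 9.375e-02]  (obs o_0=0)
t=1: δ = [1.318e-02, 1.758e-02, 5.859e-03]  ψ = [0, 2, 0]  (obs o_1=1)
t=2: δ = [1.236e-03, 2.747e-03, 1.099e-03]  ψ = [0, 1, 1]  (obs o_2=0)
t=3: δ = [5.794e-05, 4.292e-04, 1.717e-04]  ψ = [0, 1, 1]  (obs o_3=3)
backtrack: best end state = 1; path = [2, 1, 1, 1]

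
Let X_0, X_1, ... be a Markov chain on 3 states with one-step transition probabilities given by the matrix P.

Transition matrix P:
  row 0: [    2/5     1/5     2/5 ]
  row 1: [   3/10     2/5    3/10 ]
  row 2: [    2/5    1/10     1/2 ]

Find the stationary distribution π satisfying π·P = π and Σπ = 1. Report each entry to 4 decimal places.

π = [0.3803, 0.1972, 0.4225]

Balance equations π_j = Σ_i π_i·P[i][j]:
  π_0 = 2/5·π_0 + 3/10·π_1 + 2/5·π_2
  π_1 = 1/5·π_0 + 2/5·π_1 + 1/10·π_2
  normalize: π_0 + π_1 + π_2 = 1
Solving the linear system gives exactly π = [27/71, 14/71, 30/71].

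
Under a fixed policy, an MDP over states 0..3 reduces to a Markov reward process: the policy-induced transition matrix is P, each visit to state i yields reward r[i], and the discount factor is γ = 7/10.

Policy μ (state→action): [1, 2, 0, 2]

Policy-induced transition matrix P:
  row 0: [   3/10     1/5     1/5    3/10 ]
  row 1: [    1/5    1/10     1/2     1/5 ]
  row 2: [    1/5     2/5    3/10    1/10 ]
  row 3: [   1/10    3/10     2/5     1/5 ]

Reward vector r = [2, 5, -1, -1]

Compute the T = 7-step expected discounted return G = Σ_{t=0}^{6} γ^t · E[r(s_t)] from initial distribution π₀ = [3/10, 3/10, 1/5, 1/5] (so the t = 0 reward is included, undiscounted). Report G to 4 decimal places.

G = 4.0211

t=0: π = [0.3000, 0.3000, 0.2000, 0.2000], E[r] = 1.7000, γ^t·E[r] = 1.700000, running G = 1.700000
t=1: π = [0.2100, 0.2300, 0.3500, 0.2100], E[r] = 1.0100, γ^t·E[r] = 0.707000, running G = 2.407000
t=2: π = [0.2000, 0.2680, 0.3460, 0.1860], E[r] = 1.2080, γ^t·E[r] = 0.591920, running G = 2.998920
t=3: π = [0.2014, 0.2610, 0.3522, 0.1854], E[r] = 1.1702, γ^t·E[r] = 0.401379, running G = 3.400299
t=4: π = [0.2016, 0.2629, 0.3506, 0.1849], E[r] = 1.1821, γ^t·E[r] = 0.283817, running G = 3.684116
t=5: π = [0.2017, 0.2623, 0.3509, 0.1851], E[r] = 1.1789, γ^t·E[r] = 0.198146, running G = 3.882262
t=6: π = [0.2017, 0.2625, 0.3508, 0.1851], E[r] = 1.1797, γ^t·E[r] = 0.138794, running G = 4.021055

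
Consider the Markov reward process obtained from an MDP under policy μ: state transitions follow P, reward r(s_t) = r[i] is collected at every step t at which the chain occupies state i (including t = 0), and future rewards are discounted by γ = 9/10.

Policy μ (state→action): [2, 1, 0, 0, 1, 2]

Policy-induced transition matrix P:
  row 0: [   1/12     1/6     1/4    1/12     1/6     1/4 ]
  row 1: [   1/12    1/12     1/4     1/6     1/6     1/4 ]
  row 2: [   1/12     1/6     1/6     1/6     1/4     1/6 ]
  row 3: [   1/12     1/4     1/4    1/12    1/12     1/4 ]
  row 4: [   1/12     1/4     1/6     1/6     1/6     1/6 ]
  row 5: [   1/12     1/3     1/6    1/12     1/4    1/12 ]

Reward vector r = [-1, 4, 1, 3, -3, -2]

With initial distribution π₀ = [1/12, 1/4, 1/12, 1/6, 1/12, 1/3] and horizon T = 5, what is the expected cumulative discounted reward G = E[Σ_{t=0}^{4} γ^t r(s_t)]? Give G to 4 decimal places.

t=0: π = [0.0833, 0.2500, 0.0833, 0.1667, 0.0833, 0.3333], E[r] = 0.5833, γ^t·E[r] = 0.583333, running G = 0.583333
t=1: π = [0.0833, 0.2222, 0.2083, 0.1181, 0.1875, 0.1806], E[r] = 0.4444, γ^t·E[r] = 0.400000, running G = 0.983333
t=2: π = [0.0833, 0.2037, 0.2020, 0.1348, 0.1892, 0.1869], E[r] = 0.3964, γ^t·E[r] = 0.321094, running G = 1.304427
t=3: π = [0.0833, 0.2079, 0.2018, 0.1329, 0.1878, 0.1862], E[r] = 0.4126, γ^t·E[r] = 0.300797, running G = 1.605224
t=4: π = [0.0833, 0.2071, 0.2020, 0.1331, 0.1879, 0.1865], E[r] = 0.4098, γ^t·E[r] = 0.268837, running G = 1.874061

G = 1.8741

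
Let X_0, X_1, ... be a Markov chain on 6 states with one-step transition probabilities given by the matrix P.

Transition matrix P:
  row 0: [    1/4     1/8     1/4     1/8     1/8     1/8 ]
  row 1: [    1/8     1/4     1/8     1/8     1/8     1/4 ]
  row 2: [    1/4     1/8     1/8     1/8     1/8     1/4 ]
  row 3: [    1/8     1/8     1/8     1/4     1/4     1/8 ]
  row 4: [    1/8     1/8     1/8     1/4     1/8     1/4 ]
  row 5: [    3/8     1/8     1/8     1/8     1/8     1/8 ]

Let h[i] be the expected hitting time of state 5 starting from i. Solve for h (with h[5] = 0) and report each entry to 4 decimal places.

First-step conditioning: h[5] = 0; for i ≠ 5, h[i] = 1 + Σ_k P[i][k]·h[k].
  h[0] = 1 + 1/4·h[0] + 1/8·h[1] + 1/4·h[2] + 1/8·h[3] + 1/8·h[4]
  h[1] = 1 + 1/8·h[0] + 1/4·h[1] + 1/8·h[2] + 1/8·h[3] + 1/8·h[4]
  h[2] = 1 + 1/4·h[0] + 1/8·h[1] + 1/8·h[2] + 1/8·h[3] + 1/8·h[4]
  h[3] = 1 + 1/8·h[0] + 1/8·h[1] + 1/8·h[2] + 1/4·h[3] + 1/4·h[4]
  h[4] = 1 + 1/8·h[0] + 1/8·h[1] + 1/8·h[2] + 1/4·h[3] + 1/8·h[4]
Solving the 5×5 linear system over states ≠ 5 gives exactly h = [126/23, 110/23, 112/23, 126/23, 112/23, 0] (h[5] = 0 is the target).

h = [5.4783, 4.7826, 4.8696, 5.4783, 4.8696, 0.0000]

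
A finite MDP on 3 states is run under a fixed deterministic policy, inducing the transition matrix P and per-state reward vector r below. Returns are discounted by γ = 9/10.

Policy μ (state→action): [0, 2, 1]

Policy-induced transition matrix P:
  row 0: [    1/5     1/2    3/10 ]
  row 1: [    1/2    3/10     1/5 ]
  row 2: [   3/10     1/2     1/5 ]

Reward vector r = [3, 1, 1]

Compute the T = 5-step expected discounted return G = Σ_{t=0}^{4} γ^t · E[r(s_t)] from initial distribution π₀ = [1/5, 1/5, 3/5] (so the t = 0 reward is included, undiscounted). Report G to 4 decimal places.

G = 6.6163

t=0: π = [0.2000, 0.2000, 0.6000], E[r] = 1.4000, γ^t·E[r] = 1.400000, running G = 1.400000
t=1: π = [0.3200, 0.4600, 0.2200], E[r] = 1.6400, γ^t·E[r] = 1.476000, running G = 2.876000
t=2: π = [0.3600, 0.4080, 0.2320], E[r] = 1.7200, γ^t·E[r] = 1.393200, running G = 4.269200
t=3: π = [0.3456, 0.4184, 0.2360], E[r] = 1.6912, γ^t·E[r] = 1.232885, running G = 5.502085
t=4: π = [0.3491, 0.4163, 0.2346], E[r] = 1.6982, γ^t·E[r] = 1.114215, running G = 6.616300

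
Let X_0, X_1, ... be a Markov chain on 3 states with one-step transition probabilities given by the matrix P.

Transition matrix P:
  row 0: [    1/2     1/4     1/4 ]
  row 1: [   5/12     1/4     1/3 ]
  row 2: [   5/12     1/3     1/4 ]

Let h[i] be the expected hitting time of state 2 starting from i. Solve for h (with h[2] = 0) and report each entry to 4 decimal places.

First-step conditioning: h[2] = 0; for i ≠ 2, h[i] = 1 + Σ_k P[i][k]·h[k].
  h[0] = 1 + 1/2·h[0] + 1/4·h[1]
  h[1] = 1 + 5/12·h[0] + 1/4·h[1]
Solving the 2×2 linear system over states ≠ 2 gives exactly h = [48/13, 44/13, 0] (h[2] = 0 is the target).

h = [3.6923, 3.3846, 0.0000]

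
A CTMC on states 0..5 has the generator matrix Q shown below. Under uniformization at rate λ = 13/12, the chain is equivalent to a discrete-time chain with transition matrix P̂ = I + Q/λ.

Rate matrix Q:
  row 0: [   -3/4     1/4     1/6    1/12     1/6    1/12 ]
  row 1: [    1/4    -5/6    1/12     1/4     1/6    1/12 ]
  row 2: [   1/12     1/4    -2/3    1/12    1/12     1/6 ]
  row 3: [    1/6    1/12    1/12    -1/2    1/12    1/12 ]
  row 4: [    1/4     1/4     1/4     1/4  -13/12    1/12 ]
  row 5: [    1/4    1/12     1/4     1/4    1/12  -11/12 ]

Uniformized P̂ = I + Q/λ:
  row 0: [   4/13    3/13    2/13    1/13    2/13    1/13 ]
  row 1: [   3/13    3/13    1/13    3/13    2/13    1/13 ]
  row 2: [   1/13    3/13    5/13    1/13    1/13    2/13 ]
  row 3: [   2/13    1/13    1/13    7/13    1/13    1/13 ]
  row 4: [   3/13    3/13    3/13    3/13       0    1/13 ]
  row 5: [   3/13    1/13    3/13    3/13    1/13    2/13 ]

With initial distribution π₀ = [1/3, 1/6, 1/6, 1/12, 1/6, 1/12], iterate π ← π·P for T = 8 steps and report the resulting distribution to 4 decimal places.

t=0: π = [0.3333, 0.1667, 0.1667, 0.0833, 0.1667, 0.0833]
t=1: π = [0.2244, 0.2051, 0.1923, 0.1795, 0.1026, 0.0962]
t=2: π = [0.2046, 0.1884, 0.1839, 0.2219, 0.1021, 0.0991]
t=3: π = [0.2011, 0.1814, 0.1802, 0.2393, 0.0993, 0.0987]
t=4: π = [0.2001, 0.1788, 0.1783, 0.2457, 0.0987, 0.0984]
t=5: π = [0.1998, 0.1778, 0.1775, 0.2482, 0.0985, 0.0982]
t=6: π = [0.1997, 0.1775, 0.1772, 0.2491, 0.0984, 0.0981]
t=7: π = [0.1997, 0.1774, 0.1770, 0.2494, 0.0984, 0.0981]
t=8: π = [0.1997, 0.1773, 0.1770, 0.2496, 0.0984, 0.0981]

π = [0.1997, 0.1773, 0.1770, 0.2496, 0.0984, 0.0981]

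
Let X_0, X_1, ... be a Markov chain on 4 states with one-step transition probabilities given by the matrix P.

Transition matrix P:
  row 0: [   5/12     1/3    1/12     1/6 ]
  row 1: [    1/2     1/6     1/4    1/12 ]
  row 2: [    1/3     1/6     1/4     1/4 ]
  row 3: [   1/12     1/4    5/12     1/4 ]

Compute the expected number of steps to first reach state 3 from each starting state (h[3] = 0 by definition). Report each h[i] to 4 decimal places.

First-step conditioning: h[3] = 0; for i ≠ 3, h[i] = 1 + Σ_k P[i][k]·h[k].
  h[0] = 1 + 5/12·h[0] + 1/3·h[1] + 1/12·h[2]
  h[1] = 1 + 1/2·h[0] + 1/6·h[1] + 1/4·h[2]
  h[2] = 1 + 1/3·h[0] + 1/6·h[1] + 1/4·h[2]
Solving the 3×3 linear system over states ≠ 3 gives exactly h = [108/17, 114/17, 96/17, 0] (h[3] = 0 is the target).

h = [6.3529, 6.7059, 5.6471, 0.0000]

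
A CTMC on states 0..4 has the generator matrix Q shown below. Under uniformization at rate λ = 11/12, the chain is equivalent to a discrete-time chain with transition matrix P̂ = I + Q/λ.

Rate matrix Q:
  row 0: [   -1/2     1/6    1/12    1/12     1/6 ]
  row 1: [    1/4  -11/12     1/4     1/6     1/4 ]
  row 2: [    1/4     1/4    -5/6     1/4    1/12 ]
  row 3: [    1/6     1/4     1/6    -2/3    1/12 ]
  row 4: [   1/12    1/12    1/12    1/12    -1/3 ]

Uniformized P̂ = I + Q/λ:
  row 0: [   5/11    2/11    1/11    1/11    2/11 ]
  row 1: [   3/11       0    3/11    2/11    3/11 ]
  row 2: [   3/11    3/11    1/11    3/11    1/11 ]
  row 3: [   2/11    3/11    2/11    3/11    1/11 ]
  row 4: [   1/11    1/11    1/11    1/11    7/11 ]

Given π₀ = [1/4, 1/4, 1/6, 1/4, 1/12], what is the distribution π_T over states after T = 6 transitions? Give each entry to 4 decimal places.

π = [0.2483, 0.1527, 0.1332, 0.1579, 0.3079]

t=0: π = [0.2500, 0.2500, 0.1667, 0.2500, 0.0833]
t=1: π = [0.2803, 0.1667, 0.1591, 0.1894, 0.2045]
t=2: π = [0.2693, 0.1646, 0.1384, 0.1694, 0.2583]
t=3: π = [0.2593, 0.1564, 0.1362, 0.1618, 0.2862]
t=4: π = [0.2531, 0.1545, 0.1341, 0.1593, 0.2990]
t=5: π = [0.2499, 0.1532, 0.1335, 0.1583, 0.3051]
t=6: π = [0.2483, 0.1527, 0.1332, 0.1579, 0.3079]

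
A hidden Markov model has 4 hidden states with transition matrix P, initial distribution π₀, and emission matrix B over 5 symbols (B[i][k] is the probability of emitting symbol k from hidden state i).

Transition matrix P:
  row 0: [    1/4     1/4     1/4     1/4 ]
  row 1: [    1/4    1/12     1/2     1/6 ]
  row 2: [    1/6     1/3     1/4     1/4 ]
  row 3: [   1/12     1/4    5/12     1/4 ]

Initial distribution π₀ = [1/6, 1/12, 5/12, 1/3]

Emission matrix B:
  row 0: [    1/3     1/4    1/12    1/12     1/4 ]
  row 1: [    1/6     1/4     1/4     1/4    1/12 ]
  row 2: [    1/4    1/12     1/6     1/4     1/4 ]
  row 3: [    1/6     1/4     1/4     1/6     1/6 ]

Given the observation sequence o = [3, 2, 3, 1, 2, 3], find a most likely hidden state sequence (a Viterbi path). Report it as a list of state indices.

path = [2, 1, 2, 1, 2, 1]

t=0: δ = [1.389e-02, 2.083e-02, 1.042e-01, 5.556e-02]  (obs o_0=3)
t=1: δ = [1.447e-03, 8.681e-03, 4.340e-03, 6.510e-03]  ψ = [2, 2, 2, 2]  (obs o_1=2)
t=2: δ = [1.808e-04, 4.069e-04, 1.085e-03, 2.713e-04]  ψ = [1, 3, 1, 3]  (obs o_2=3)
t=3: δ = [4.521e-05, 9.042e-05, 2.261e-05, 6.782e-05]  ψ = [2, 2, 2, 2]  (obs o_3=1)
t=4: δ = [1.884e-06, 4.239e-06, 7.535e-06, 4.239e-06]  ψ = [1, 3, 1, 3]  (obs o_4=2)
t=5: δ = [1.047e-07, 6.279e-07, 5.298e-07, 3.140e-07]  ψ = [2, 2, 1, 2]  (obs o_5=3)
backtrack: best end state = 1; path = [2, 1, 2, 1, 2, 1]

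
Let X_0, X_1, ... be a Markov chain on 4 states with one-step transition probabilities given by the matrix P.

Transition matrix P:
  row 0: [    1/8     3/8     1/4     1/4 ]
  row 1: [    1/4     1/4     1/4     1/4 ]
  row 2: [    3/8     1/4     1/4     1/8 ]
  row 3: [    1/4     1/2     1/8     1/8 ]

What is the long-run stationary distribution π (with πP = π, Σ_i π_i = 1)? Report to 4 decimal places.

Balance equations π_j = Σ_i π_i·P[i][j]:
  π_0 = 1/8·π_0 + 1/4·π_1 + 3/8·π_2 + 1/4·π_3
  π_1 = 3/8·π_0 + 1/4·π_1 + 1/4·π_2 + 1/2·π_3
  π_2 = 1/4·π_0 + 1/4·π_1 + 1/4·π_2 + 1/8·π_3
  normalize: π_0 + π_1 + π_2 + π_3 = 1
Solving the linear system gives exactly π = [158/639, 211/639, 16/71, 14/71].

π = [0.2473, 0.3302, 0.2254, 0.1972]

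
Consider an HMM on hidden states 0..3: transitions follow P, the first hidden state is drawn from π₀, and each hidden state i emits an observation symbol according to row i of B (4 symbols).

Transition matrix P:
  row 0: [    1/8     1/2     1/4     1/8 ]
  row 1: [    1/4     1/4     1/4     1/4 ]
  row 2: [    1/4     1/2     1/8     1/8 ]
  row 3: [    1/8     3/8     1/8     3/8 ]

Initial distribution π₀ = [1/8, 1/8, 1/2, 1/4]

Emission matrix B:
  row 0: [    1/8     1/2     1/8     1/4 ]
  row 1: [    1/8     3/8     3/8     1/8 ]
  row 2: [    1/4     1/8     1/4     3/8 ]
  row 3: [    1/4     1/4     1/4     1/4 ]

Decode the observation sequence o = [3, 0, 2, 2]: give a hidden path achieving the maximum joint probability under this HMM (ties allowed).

path = [2, 1, 2, 1]

t=0: δ = [3.125e-02, 1.562e-02, 1.875e-01, 6.250e-02]  (obs o_0=3)
t=1: δ = [5.859e-03, 1.172e-02, 5.859e-03, 5.859e-03]  ψ = [2, 2, 2, 2]  (obs o_1=0)
t=2: δ = [3.662e-04, 1.099e-03, 7.324e-04, 7.324e-04]  ψ = [1, 0, 1, 1]  (obs o_2=2)
t=3: δ = [3.433e-05, 1.373e-04, 6.866e-05, 6.866e-05]  ψ = [1, 2, 1, 1]  (obs o_3=2)
backtrack: best end state = 1; path = [2, 1, 2, 1]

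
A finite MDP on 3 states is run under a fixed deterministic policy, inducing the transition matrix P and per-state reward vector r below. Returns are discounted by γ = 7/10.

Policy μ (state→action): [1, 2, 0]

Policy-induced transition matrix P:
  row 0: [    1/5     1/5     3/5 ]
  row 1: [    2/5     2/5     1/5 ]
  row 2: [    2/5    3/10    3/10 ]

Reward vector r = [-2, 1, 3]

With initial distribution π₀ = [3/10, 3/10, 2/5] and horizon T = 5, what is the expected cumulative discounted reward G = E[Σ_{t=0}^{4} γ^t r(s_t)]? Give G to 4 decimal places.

t=0: π = [0.3000, 0.3000, 0.4000], E[r] = 0.9000, γ^t·E[r] = 0.900000, running G = 0.900000
t=1: π = [0.3400, 0.3000, 0.3600], E[r] = 0.7000, γ^t·E[r] = 0.490000, running G = 1.390000
t=2: π = [0.3320, 0.2960, 0.3720], E[r] = 0.7480, γ^t·E[r] = 0.366520, running G = 1.756520
t=3: π = [0.3336, 0.2964, 0.3700], E[r] = 0.7392, γ^t·E[r] = 0.253546, running G = 2.010066
t=4: π = [0.3333, 0.2963, 0.3704], E[r] = 0.7410, γ^t·E[r] = 0.177924, running G = 2.187989

G = 2.1880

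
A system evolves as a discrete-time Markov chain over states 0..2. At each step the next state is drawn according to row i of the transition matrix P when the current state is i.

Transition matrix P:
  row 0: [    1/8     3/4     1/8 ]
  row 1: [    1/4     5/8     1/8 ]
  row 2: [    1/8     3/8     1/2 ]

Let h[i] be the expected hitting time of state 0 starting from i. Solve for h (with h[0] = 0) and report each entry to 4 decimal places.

First-step conditioning: h[0] = 0; for i ≠ 0, h[i] = 1 + Σ_k P[i][k]·h[k].
  h[1] = 1 + 5/8·h[1] + 1/8·h[2]
  h[2] = 1 + 3/8·h[1] + 1/2·h[2]
Solving the 2×2 linear system over states ≠ 0 gives exactly h = [0, 40/9, 16/3] (h[0] = 0 is the target).

h = [0.0000, 4.4444, 5.3333]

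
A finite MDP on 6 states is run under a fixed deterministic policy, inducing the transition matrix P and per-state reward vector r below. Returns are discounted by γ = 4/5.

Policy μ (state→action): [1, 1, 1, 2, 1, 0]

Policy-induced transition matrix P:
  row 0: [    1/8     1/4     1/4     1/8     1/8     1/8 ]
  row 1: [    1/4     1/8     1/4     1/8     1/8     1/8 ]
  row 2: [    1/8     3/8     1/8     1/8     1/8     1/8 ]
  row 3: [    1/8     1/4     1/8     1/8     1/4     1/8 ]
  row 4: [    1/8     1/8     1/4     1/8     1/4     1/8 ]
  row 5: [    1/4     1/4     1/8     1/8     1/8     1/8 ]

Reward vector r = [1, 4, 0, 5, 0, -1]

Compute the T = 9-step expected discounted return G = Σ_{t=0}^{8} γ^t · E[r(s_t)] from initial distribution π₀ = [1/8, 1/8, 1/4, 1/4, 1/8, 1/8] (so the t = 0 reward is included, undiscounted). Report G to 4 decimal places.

t=0: π = [0.1250, 0.1250, 0.2500, 0.2500, 0.1250, 0.1250], E[r] = 1.7500, γ^t·E[r] = 1.750000, running G = 1.750000
t=1: π = [0.1563, 0.2500, 0.1719, 0.1250, 0.1719, 0.1250], E[r] = 1.6563, γ^t·E[r] = 1.325000, running G = 3.075000
t=2: π = [0.1719, 0.2188, 0.1973, 0.1250, 0.1621, 0.1250], E[r] = 1.5469, γ^t·E[r] = 0.990000, running G = 4.065000
t=3: π = [0.1680, 0.2271, 0.1941, 0.1250, 0.1609, 0.1250], E[r] = 1.5762, γ^t·E[r] = 0.807000, running G = 4.872000
t=4: π = [0.1690, 0.2258, 0.1945, 0.1250, 0.1607, 0.1250], E[r] = 1.5721, γ^t·E[r] = 0.643925, running G = 5.515925
t=5: π = [0.1688, 0.2260, 0.1944, 0.1250, 0.1607, 0.1250], E[r] = 1.5728, γ^t·E[r] = 0.515388, running G = 6.031313
t=6: π = [0.1689, 0.2260, 0.1944, 0.1250, 0.1607, 0.1250], E[r] = 1.5727, γ^t·E[r] = 0.412284, running G = 6.443596
t=7: π = [0.1689, 0.2260, 0.1944, 0.1250, 0.1607, 0.1250], E[r] = 1.5728, γ^t·E[r] = 0.329830, running G = 6.773426
t=8: π = [0.1689, 0.2260, 0.1944, 0.1250, 0.1607, 0.1250], E[r] = 1.5728, γ^t·E[r] = 0.263864, running G = 7.037290

G = 7.0373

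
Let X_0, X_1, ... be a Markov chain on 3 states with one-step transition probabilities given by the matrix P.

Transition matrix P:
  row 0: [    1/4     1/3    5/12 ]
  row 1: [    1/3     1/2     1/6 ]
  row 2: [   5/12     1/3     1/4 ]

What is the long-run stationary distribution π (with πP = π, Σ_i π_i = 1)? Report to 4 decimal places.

π = [0.3286, 0.4000, 0.2714]

Balance equations π_j = Σ_i π_i·P[i][j]:
  π_0 = 1/4·π_0 + 1/3·π_1 + 5/12·π_2
  π_1 = 1/3·π_0 + 1/2·π_1 + 1/3·π_2
  normalize: π_0 + π_1 + π_2 = 1
Solving the linear system gives exactly π = [23/70, 2/5, 19/70].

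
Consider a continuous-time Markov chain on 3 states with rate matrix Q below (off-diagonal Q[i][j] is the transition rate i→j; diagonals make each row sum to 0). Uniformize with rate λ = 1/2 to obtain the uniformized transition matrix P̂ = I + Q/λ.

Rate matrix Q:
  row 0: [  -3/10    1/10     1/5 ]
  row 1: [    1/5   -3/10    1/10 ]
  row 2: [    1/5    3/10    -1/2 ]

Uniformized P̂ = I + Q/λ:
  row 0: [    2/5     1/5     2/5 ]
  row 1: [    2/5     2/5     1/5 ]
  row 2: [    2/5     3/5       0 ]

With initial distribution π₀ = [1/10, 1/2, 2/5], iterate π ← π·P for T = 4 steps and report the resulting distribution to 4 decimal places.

t=0: π = [0.1000, 0.5000, 0.4000]
t=1: π = [0.4000, 0.4600, 0.1400]
t=2: π = [0.4000, 0.3480, 0.2520]
t=3: π = [0.4000, 0.3704, 0.2296]
t=4: π = [0.4000, 0.3659, 0.2341]

π = [0.4000, 0.3659, 0.2341]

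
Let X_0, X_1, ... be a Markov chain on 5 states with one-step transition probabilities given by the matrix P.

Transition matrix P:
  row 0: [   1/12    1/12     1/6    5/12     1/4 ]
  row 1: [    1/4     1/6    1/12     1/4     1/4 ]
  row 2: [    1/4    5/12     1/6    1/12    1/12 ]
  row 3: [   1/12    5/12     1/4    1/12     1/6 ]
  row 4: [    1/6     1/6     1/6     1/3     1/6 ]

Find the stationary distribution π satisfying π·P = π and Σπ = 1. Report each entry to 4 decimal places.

π = [0.1683, 0.2509, 0.1648, 0.2282, 0.1879]

Balance equations π_j = Σ_i π_i·P[i][j]:
  π_0 = 1/12·π_0 + 1/4·π_1 + 1/4·π_2 + 1/12·π_3 + 1/6·π_4
  π_1 = 1/12·π_0 + 1/6·π_1 + 5/12·π_2 + 5/12·π_3 + 1/6·π_4
  π_2 = 1/6·π_0 + 1/12·π_1 + 1/6·π_2 + 1/4·π_3 + 1/6·π_4
  π_3 = 5/12·π_0 + 1/4·π_1 + 1/12·π_2 + 1/12·π_3 + 1/3·π_4
  normalize: π_0 + π_1 + π_2 + π_3 + π_4 = 1
Solving the linear system gives exactly π = [2507/14899, 3738/14899, 2455/14899, 3400/14899, 2799/14899].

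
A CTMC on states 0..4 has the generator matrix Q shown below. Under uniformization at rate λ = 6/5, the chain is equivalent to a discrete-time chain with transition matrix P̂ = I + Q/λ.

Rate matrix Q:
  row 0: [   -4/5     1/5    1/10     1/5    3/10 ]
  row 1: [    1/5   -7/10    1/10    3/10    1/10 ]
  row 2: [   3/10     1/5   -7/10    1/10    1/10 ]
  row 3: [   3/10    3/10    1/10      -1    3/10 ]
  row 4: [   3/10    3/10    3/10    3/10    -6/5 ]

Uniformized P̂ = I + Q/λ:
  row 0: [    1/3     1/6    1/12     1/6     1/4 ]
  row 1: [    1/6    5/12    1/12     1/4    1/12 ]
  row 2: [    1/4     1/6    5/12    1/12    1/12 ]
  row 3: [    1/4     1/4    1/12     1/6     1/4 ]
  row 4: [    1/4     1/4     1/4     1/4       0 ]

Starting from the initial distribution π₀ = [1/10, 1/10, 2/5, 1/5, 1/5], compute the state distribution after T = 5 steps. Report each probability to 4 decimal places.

t=0: π = [0.1000, 0.1000, 0.4000, 0.2000, 0.2000]
t=1: π = [0.2500, 0.2250, 0.2500, 0.1583, 0.1167]
t=2: π = [0.2521, 0.2458, 0.1861, 0.1743, 0.1417]
t=3: π = [0.2505, 0.2545, 0.1690, 0.1834, 0.1426]
t=4: π = [0.2497, 0.2575, 0.1634, 0.1857, 0.1438]
t=5: π = [0.2494, 0.2585, 0.1618, 0.1865, 0.1439]

π = [0.2494, 0.2585, 0.1618, 0.1865, 0.1439]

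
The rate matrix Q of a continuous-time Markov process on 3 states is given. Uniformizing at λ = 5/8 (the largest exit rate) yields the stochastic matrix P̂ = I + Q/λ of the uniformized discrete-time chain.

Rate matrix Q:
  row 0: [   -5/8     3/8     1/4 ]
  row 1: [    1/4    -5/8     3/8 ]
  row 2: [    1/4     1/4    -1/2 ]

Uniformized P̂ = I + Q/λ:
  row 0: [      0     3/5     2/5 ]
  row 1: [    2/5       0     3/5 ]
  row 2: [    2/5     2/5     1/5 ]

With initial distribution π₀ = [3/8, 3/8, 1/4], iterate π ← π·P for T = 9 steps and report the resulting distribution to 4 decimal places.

π = [0.2857, 0.3266, 0.3877]

t=0: π = [0.3750, 0.3750, 0.2500]
t=1: π = [0.2500, 0.3250, 0.4250]
t=2: π = [0.3000, 0.3200, 0.3800]
t=3: π = [0.2800, 0.3320, 0.3880]
t=4: π = [0.2880, 0.3232, 0.3888]
t=5: π = [0.2848, 0.3283, 0.3869]
t=6: π = [0.2861, 0.3256, 0.3883]
t=7: π = [0.2856, 0.3270, 0.3875]
t=8: π = [0.2858, 0.3263, 0.3879]
t=9: π = [0.2857, 0.3266, 0.3877]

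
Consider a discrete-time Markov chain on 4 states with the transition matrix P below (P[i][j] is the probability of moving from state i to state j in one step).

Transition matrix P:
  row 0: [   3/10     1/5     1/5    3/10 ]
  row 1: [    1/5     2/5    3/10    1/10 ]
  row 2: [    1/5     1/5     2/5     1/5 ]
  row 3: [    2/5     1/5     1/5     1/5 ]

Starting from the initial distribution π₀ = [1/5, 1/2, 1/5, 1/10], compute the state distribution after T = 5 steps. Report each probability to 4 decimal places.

π = [0.2669, 0.2501, 0.2814, 0.2016]

t=0: π = [0.2000, 0.5000, 0.2000, 0.1000]
t=1: π = [0.2400, 0.3000, 0.2900, 0.1700]
t=2: π = [0.2580, 0.2600, 0.2880, 0.1940]
t=3: π = [0.2646, 0.2520, 0.2836, 0.1998]
t=4: π = [0.2664, 0.2504, 0.2819, 0.2013]
t=5: π = [0.2669, 0.2501, 0.2814, 0.2016]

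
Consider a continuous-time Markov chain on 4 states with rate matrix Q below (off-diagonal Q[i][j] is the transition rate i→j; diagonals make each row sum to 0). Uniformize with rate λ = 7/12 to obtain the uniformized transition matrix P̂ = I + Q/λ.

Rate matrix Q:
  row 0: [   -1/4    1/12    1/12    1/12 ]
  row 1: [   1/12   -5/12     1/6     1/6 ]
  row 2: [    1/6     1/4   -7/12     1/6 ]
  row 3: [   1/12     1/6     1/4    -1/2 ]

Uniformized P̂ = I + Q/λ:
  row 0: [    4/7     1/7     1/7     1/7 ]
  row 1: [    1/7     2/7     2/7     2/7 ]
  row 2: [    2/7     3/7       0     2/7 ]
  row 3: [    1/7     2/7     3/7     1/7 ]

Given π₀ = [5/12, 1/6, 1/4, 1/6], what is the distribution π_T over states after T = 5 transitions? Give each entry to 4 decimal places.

π = [0.3042, 0.2723, 0.2117, 0.2118]

t=0: π = [0.4167, 0.1667, 0.2500, 0.1667]
t=1: π = [0.3571, 0.2619, 0.1786, 0.2024]
t=2: π = [0.3214, 0.2602, 0.2126, 0.2058]
t=3: π = [0.3110, 0.2702, 0.2085, 0.2104]
t=4: π = [0.3059, 0.2711, 0.2118, 0.2112]
t=5: π = [0.3042, 0.2723, 0.2117, 0.2118]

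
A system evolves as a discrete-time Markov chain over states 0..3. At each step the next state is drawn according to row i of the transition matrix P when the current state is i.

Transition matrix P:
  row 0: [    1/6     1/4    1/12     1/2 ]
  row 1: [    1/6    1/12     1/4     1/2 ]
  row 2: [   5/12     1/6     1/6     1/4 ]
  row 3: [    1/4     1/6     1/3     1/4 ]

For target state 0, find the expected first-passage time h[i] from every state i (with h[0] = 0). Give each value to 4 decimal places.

h = [0.0000, 3.8447, 3.0291, 3.5340]

First-step conditioning: h[0] = 0; for i ≠ 0, h[i] = 1 + Σ_k P[i][k]·h[k].
  h[1] = 1 + 1/12·h[1] + 1/4·h[2] + 1/2·h[3]
  h[2] = 1 + 1/6·h[1] + 1/6·h[2] + 1/4·h[3]
  h[3] = 1 + 1/6·h[1] + 1/3·h[2] + 1/4·h[3]
Solving the 3×3 linear system over states ≠ 0 gives exactly h = [0, 396/103, 312/103, 364/103] (h[0] = 0 is the target).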